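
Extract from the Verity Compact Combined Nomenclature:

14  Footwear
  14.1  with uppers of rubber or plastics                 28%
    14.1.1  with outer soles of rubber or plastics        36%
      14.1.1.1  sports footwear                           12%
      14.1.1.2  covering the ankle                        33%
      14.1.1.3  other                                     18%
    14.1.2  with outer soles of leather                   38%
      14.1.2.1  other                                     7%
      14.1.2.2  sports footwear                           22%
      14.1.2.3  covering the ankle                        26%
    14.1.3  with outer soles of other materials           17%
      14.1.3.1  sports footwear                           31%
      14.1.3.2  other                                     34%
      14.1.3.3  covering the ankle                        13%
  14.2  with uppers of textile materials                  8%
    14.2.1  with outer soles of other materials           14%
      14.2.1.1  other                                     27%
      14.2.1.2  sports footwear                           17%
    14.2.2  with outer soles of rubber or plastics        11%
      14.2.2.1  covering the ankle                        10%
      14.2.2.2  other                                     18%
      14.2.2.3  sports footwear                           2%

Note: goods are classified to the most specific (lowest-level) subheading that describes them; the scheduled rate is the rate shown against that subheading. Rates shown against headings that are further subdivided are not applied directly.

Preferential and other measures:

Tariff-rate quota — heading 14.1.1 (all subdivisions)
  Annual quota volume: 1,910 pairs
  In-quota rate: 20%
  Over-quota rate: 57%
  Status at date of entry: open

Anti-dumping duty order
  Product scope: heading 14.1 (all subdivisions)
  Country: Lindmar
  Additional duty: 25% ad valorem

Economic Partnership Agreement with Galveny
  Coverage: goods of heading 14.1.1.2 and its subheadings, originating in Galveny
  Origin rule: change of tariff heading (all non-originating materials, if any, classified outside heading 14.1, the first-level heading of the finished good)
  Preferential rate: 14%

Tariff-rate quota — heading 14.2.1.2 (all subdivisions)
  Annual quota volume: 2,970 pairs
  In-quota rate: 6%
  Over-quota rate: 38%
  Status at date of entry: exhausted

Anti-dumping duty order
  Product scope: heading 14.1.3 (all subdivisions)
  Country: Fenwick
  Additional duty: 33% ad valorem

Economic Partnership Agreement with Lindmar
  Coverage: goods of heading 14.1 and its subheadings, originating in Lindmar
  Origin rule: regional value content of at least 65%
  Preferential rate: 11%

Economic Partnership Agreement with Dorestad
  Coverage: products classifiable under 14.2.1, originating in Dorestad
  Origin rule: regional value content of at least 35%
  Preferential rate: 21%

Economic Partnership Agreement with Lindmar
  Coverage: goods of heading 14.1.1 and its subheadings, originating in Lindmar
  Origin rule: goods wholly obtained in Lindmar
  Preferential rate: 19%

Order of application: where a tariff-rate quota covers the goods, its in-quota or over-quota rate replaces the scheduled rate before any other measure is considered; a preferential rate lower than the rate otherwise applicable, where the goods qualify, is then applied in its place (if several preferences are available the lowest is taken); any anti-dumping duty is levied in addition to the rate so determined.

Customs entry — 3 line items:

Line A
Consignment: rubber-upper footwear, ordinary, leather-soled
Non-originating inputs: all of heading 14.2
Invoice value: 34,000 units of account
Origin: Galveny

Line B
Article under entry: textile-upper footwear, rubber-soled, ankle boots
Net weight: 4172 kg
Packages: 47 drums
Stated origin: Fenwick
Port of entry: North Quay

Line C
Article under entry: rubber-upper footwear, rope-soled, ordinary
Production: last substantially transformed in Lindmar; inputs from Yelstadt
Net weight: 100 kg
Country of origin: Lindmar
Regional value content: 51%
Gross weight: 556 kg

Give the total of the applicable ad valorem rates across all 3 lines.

76%

Line A: rubber-upper → 14.1; leather-soled → 14.1.2; ordinary → 14.1.2.1. Scheduled 7%. Galveny agreement on 14.1.1.2: 14.1.2.1 not covered. → 7%.
Line B: textile-upper → 14.2; rubber-soled → 14.2.2; ankle boots → 14.2.2.1. Scheduled 10%. No special measure applies. → 10%.
Line C: rubber-upper → 14.1; rope-soled → 14.1.3; ordinary → 14.1.3.2. Scheduled 34%. Lindmar agreement on 14.1: RVC < 65%; Lindmar agreement on 14.1.1: 14.1.3.2 not covered; anti-dumping (Lindmar, 14.1): +25%; total 34% + 25% = 59%. → 59%.
Sum: 7% + 10% + 59% = 76%.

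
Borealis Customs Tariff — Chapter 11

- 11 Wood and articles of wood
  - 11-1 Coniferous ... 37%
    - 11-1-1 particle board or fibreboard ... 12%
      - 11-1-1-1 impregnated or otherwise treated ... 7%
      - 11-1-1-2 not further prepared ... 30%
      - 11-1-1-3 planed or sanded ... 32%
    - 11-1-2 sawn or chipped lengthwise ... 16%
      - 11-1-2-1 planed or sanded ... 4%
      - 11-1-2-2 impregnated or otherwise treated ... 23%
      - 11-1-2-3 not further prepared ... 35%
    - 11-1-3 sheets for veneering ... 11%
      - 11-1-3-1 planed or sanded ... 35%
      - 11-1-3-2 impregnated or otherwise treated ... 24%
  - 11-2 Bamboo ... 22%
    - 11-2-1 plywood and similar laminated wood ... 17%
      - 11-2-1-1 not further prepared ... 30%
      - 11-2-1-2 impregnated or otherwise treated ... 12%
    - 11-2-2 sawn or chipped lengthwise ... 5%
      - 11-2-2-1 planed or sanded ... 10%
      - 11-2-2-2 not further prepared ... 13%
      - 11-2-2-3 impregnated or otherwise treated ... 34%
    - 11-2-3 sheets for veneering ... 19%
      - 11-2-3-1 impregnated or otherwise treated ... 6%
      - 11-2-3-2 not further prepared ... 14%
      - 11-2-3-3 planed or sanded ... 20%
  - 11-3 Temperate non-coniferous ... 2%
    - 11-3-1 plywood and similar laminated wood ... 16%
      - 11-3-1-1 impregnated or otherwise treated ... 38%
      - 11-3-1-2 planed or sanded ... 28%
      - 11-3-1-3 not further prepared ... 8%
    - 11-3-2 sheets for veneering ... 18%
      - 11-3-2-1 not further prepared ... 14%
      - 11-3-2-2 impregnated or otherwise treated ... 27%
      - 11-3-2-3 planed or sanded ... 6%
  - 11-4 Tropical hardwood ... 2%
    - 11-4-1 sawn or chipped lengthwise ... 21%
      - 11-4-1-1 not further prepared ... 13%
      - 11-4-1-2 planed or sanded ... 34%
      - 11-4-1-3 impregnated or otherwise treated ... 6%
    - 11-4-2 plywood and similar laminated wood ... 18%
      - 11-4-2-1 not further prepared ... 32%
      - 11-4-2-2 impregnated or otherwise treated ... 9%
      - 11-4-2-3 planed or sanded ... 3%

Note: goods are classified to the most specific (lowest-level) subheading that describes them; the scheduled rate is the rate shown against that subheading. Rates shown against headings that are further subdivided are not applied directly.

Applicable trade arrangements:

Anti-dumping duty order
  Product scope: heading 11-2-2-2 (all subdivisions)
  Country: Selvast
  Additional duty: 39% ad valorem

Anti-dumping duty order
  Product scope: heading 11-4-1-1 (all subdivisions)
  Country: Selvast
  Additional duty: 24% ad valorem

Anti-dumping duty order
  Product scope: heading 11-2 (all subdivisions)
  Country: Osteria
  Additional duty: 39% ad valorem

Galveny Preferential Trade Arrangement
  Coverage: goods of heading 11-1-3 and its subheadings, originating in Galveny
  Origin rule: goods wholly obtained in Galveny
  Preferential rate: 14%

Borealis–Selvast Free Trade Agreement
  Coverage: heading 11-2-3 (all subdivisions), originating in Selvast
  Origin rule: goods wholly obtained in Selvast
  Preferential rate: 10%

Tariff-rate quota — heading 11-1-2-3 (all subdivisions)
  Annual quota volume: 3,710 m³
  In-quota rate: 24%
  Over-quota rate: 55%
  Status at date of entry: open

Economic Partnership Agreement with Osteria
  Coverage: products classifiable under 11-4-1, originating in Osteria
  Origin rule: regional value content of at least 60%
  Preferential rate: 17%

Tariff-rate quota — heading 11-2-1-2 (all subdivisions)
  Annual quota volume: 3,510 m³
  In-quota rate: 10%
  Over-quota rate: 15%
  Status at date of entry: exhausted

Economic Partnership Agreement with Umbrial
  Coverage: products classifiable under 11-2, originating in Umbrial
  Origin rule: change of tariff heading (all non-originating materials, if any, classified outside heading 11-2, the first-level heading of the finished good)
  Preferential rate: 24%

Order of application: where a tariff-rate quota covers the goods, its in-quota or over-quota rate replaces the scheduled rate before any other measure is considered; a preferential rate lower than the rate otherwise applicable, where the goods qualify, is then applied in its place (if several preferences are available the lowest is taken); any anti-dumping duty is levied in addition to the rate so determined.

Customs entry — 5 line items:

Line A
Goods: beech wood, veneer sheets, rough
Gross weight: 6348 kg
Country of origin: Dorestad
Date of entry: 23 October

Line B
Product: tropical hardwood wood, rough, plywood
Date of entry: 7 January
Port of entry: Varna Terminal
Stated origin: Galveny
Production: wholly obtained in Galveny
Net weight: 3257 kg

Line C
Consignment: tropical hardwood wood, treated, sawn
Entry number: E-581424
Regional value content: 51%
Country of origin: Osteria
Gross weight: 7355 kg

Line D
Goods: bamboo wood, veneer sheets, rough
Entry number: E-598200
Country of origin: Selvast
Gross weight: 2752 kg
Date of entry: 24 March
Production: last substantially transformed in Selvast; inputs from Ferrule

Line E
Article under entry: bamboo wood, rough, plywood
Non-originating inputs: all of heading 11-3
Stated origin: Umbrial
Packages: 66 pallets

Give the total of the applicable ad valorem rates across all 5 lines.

90%

Line A: beech → 11-3; veneer sheets → 11-3-2; rough → 11-3-2-1. Scheduled 14%. No special measure applies. → 14%.
Line B: tropical hardwood → 11-4; plywood → 11-4-2; rough → 11-4-2-1. Scheduled 32%. Galveny agreement on 11-1-3: 11-4-2-1 not covered. → 32%.
Line C: tropical hardwood → 11-4; sawn → 11-4-1; treated → 11-4-1-3. Scheduled 6%. Osteria agreement on 11-4-1: RVC < 60%. → 6%.
Line D: bamboo → 11-2; veneer sheets → 11-2-3; rough → 11-2-3-2. Scheduled 14%. Selvast agreement on 11-2-3: not wholly obtained. → 14%.
Line E: bamboo → 11-2; plywood → 11-2-1; rough → 11-2-1-1. Scheduled 30%. Umbrial agreement on 11-2: CTH met → 24% available; preferential 24%. → 24%.
Sum: 14% + 32% + 6% + 14% + 24% = 90%.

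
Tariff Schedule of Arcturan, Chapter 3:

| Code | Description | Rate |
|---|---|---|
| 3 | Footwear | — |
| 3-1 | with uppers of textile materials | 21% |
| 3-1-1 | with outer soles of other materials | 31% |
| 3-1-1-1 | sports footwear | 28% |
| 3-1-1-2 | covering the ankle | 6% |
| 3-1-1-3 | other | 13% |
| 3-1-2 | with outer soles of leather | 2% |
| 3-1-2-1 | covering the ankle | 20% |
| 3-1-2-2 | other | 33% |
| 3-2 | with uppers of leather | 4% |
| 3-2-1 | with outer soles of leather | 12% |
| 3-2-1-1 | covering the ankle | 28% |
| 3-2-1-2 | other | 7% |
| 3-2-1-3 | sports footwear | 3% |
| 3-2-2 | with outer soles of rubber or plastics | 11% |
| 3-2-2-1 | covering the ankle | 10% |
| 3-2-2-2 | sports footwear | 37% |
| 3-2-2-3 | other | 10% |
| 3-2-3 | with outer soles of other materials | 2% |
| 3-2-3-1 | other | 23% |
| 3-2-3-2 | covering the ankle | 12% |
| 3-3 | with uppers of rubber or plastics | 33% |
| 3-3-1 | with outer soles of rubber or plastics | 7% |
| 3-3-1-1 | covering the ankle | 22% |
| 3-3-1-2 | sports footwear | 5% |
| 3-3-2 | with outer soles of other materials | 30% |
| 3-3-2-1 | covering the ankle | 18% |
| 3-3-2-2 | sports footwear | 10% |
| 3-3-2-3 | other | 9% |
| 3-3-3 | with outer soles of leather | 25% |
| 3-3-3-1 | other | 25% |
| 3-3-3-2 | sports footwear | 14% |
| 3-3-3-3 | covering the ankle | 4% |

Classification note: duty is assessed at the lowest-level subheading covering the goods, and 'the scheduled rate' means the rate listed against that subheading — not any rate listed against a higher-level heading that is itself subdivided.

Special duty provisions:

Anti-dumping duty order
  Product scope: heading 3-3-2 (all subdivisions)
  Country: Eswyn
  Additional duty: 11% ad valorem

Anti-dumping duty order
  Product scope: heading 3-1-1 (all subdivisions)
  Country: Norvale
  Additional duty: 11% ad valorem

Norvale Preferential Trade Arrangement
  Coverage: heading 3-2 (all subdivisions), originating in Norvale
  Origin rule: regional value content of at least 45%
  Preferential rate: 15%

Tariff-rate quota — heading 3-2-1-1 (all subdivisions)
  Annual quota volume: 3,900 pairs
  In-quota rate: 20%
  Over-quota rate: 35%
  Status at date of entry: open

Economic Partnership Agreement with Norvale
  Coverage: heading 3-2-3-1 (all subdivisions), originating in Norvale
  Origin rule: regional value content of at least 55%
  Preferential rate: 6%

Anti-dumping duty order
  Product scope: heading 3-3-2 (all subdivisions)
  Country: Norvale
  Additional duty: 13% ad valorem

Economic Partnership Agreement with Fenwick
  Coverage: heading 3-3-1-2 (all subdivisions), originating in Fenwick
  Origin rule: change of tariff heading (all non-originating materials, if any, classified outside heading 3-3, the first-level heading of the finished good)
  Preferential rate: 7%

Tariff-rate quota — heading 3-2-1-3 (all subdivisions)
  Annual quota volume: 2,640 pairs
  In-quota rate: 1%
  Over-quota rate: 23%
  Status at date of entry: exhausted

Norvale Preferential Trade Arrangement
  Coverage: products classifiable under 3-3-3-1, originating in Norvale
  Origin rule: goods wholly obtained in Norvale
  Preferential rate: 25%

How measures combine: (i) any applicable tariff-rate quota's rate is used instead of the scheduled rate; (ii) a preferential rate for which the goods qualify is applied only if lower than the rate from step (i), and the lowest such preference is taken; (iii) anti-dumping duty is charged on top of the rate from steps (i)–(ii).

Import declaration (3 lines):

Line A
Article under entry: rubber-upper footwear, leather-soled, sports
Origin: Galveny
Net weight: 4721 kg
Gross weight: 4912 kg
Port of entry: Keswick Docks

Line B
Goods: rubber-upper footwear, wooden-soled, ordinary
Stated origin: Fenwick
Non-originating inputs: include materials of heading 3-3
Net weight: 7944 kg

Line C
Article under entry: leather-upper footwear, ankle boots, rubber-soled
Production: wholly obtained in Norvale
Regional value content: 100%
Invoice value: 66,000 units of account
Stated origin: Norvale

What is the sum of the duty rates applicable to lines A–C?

33%

Line A: rubber-upper → 3-3; leather-soled → 3-3-3; sports → 3-3-3-2. Scheduled 14%. No special measure applies. → 14%.
Line B: rubber-upper → 3-3; wooden-soled → 3-3-2; ordinary → 3-3-2-3. Scheduled 9%. Fenwick agreement on 3-3-1-2: 3-3-2-3 not covered. → 9%.
Line C: leather-upper → 3-2; rubber-soled → 3-2-2; ankle boots → 3-2-2-1. Scheduled 10%. Norvale agreement on 3-2: RVC ≥ 45% → 15% available; Norvale agreement on 3-2-3-1: 3-2-2-1 not covered; Norvale agreement on 3-3-3-1: 3-2-2-1 not covered; preference 15% not lower than 10% → no reduction. → 10%.
Sum: 14% + 9% + 10% = 33%.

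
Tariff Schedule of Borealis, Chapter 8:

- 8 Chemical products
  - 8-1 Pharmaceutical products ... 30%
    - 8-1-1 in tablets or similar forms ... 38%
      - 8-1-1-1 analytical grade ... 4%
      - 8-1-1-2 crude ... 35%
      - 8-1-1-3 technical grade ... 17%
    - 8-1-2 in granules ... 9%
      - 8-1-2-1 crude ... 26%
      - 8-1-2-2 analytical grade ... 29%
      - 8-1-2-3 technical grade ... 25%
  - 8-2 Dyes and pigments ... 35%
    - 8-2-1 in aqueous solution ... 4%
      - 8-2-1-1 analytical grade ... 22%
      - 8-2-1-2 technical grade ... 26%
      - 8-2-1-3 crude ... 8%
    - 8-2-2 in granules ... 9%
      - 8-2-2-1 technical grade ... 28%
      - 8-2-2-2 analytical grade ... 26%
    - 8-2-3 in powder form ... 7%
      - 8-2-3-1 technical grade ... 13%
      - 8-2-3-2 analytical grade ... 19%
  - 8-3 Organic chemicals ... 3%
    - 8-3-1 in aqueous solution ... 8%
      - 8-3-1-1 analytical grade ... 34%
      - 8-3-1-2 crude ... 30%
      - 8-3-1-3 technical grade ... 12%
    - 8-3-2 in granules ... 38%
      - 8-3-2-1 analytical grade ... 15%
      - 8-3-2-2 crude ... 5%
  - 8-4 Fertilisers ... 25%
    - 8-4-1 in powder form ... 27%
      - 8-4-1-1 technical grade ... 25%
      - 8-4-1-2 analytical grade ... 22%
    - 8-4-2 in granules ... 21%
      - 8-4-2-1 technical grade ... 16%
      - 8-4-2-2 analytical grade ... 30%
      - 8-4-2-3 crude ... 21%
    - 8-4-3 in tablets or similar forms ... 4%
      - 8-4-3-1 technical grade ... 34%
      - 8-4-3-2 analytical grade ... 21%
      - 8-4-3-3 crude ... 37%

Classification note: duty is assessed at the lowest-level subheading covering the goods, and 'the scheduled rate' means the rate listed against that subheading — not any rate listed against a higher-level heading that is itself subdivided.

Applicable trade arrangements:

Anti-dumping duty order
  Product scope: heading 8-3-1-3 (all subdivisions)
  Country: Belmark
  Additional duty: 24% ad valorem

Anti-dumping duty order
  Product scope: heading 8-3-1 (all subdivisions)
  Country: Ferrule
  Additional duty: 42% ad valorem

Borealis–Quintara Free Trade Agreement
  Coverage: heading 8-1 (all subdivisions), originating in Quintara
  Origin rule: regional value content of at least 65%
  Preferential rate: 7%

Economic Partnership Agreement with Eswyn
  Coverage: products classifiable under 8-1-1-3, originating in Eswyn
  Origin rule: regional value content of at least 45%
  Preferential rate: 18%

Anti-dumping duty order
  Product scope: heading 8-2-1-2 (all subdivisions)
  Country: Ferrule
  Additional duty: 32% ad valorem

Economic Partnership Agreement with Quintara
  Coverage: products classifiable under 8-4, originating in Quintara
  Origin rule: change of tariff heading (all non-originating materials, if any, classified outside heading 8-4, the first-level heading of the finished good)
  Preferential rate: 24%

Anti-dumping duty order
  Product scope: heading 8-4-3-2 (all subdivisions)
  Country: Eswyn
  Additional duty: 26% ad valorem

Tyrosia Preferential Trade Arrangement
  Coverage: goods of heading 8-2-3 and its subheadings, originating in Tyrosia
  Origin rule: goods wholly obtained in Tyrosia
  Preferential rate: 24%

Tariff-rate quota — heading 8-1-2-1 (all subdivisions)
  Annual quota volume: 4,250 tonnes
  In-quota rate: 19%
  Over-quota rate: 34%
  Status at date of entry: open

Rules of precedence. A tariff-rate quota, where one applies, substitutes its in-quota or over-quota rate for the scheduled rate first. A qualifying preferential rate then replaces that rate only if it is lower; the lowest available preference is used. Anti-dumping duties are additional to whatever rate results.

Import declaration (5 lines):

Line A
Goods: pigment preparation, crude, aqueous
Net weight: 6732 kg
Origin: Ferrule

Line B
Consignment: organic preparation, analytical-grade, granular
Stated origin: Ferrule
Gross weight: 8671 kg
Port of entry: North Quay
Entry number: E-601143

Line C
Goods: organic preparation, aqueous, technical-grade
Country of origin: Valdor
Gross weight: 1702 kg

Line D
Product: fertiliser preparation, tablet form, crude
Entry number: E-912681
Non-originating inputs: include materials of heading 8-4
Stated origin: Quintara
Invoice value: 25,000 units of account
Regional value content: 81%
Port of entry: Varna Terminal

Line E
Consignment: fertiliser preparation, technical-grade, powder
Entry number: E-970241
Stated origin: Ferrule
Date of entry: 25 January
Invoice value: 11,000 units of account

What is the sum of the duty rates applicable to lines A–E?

Line A: pigment → 8-2; aqueous → 8-2-1; crude → 8-2-1-3. Scheduled 8%. No special measure applies. → 8%.
Line B: organic → 8-3; granular → 8-3-2; analytical-grade → 8-3-2-1. Scheduled 15%. No special measure applies. → 15%.
Line C: organic → 8-3; aqueous → 8-3-1; technical-grade → 8-3-1-3. Scheduled 12%. No special measure applies. → 12%.
Line D: fertiliser → 8-4; tablet form → 8-4-3; crude → 8-4-3-3. Scheduled 37%. Quintara agreement on 8-1: 8-4-3-3 not covered; Quintara agreement on 8-4: CTH not met. → 37%.
Line E: fertiliser → 8-4; powder → 8-4-1; technical-grade → 8-4-1-1. Scheduled 25%. No special measure applies. → 25%.
Sum: 8% + 15% + 12% + 37% + 25% = 97%.

97%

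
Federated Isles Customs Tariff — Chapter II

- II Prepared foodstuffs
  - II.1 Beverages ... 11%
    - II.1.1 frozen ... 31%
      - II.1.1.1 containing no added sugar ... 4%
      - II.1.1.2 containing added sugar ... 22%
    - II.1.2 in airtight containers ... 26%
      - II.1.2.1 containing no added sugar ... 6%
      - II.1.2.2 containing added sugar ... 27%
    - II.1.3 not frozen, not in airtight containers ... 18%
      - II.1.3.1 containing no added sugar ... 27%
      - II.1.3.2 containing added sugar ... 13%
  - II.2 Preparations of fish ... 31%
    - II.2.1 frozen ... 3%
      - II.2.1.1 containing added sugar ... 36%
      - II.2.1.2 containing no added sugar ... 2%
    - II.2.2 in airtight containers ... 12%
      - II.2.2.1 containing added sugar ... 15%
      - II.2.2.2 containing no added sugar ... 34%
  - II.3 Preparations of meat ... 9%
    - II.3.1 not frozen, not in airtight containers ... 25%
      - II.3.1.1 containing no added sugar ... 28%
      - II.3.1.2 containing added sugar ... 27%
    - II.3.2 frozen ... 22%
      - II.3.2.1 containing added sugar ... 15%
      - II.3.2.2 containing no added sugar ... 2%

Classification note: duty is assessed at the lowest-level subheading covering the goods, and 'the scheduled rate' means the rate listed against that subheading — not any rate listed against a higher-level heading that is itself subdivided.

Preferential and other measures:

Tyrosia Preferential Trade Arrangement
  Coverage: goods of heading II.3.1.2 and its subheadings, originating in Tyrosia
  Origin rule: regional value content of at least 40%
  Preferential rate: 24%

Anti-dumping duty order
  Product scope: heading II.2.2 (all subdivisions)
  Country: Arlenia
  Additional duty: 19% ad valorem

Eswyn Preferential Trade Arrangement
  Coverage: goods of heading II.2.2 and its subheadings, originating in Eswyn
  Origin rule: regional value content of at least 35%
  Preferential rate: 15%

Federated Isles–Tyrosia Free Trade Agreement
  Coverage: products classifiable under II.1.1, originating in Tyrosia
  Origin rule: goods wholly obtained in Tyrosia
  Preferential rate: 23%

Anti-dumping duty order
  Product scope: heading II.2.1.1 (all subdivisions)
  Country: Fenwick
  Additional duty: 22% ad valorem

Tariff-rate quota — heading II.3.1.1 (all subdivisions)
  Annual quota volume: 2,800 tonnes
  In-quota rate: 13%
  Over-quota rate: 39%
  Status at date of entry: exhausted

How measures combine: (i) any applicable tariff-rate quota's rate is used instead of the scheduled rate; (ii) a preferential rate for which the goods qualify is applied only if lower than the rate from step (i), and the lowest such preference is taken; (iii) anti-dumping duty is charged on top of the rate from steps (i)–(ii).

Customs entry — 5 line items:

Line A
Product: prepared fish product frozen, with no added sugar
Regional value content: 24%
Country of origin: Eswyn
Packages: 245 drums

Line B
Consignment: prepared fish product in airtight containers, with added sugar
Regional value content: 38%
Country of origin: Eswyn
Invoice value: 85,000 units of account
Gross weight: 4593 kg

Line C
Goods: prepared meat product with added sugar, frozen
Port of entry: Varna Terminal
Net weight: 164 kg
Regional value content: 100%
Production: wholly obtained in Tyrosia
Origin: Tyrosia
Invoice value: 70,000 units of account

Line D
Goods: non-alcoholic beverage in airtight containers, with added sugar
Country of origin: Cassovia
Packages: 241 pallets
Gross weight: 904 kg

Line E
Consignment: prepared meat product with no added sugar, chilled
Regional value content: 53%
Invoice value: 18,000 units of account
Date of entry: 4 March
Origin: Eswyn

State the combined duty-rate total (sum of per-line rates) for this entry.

Line A: prepared fish product → II.2; frozen → II.2.1; with no added sugar → II.2.1.2. Scheduled 2%. Eswyn agreement on II.2.2: II.2.1.2 not covered. → 2%.
Line B: prepared fish product → II.2; in airtight containers → II.2.2; with added sugar → II.2.2.1. Scheduled 15%. Eswyn agreement on II.2.2: RVC ≥ 35% → 15% available; preference 15% not lower than 15% → no reduction. → 15%.
Line C: prepared meat product → II.3; frozen → II.3.2; with added sugar → II.3.2.1. Scheduled 15%. Tyrosia agreement on II.3.1.2: II.3.2.1 not covered; Tyrosia agreement on II.1.1: II.3.2.1 not covered. → 15%.
Line D: non-alcoholic beverage → II.1; in airtight containers → II.1.2; with added sugar → II.1.2.2. Scheduled 27%. No special measure applies. → 27%.
Line E: prepared meat product → II.3; chilled → II.3.1; with no added sugar → II.3.1.1. Scheduled 28%. quota on II.3.1.1 exhausted → over-quota 39%; Eswyn agreement on II.2.2: II.3.1.1 not covered. → 39%.
Sum: 2% + 15% + 15% + 27% + 39% = 98%.

98%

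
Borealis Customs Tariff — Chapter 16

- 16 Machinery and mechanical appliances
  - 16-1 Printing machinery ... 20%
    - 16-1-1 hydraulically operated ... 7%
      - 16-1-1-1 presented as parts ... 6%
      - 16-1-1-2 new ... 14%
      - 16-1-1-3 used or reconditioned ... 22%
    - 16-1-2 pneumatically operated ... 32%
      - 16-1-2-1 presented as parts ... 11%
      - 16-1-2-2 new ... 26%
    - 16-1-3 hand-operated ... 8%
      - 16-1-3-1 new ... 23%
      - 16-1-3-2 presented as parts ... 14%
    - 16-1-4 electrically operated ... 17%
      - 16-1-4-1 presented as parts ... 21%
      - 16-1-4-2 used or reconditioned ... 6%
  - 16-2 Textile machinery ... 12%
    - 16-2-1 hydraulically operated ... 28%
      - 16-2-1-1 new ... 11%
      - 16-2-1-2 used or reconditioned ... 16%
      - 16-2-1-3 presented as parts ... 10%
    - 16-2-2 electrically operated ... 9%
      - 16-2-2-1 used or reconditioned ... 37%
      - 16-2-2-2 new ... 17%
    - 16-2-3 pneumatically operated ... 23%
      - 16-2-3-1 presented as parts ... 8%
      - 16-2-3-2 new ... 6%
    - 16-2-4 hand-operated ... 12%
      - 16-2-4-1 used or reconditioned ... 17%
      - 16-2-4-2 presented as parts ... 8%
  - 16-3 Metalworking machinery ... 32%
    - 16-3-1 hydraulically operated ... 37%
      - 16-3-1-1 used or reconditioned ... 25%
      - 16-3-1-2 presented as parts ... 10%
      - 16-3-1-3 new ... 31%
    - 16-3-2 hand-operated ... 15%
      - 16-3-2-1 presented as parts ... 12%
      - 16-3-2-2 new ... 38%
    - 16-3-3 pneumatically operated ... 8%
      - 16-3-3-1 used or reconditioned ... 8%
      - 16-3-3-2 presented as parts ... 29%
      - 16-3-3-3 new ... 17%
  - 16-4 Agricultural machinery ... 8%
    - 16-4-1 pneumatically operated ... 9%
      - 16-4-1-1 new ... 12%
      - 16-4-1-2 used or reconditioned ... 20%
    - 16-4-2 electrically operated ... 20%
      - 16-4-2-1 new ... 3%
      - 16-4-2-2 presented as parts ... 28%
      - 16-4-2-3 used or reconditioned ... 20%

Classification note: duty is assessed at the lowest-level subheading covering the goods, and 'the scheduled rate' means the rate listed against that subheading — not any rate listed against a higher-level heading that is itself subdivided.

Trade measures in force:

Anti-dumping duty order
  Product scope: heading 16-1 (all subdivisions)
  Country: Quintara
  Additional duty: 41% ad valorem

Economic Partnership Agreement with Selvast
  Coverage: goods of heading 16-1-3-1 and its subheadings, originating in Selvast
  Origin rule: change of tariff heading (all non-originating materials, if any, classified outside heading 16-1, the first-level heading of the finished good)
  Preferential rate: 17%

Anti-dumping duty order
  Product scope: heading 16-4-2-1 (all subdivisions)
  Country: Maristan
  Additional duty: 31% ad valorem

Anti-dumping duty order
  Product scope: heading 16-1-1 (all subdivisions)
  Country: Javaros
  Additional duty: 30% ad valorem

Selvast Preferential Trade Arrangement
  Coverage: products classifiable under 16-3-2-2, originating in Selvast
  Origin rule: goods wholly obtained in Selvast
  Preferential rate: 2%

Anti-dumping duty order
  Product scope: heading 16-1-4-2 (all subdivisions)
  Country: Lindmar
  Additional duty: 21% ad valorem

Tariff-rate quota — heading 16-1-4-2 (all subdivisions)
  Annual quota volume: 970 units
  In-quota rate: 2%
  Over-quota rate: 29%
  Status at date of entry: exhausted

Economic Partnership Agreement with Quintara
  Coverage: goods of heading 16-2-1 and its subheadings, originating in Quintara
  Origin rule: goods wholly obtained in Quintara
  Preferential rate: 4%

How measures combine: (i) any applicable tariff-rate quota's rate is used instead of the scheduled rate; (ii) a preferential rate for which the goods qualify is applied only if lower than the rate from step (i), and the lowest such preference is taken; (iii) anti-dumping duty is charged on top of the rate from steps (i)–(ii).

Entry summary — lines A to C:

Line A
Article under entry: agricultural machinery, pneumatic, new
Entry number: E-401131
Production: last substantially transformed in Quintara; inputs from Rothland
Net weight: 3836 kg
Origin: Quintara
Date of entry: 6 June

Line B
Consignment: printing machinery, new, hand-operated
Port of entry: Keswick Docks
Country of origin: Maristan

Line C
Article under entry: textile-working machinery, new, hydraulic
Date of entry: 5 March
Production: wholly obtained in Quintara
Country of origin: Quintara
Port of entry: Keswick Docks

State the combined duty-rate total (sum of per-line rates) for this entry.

Line A: agricultural → 16-4; pneumatic → 16-4-1; new → 16-4-1-1. Scheduled 12%. Quintara agreement on 16-2-1: 16-4-1-1 not covered. → 12%.
Line B: printing → 16-1; hand-operated → 16-1-3; new → 16-1-3-1. Scheduled 23%. No special measure applies. → 23%.
Line C: textile-working → 16-2; hydraulic → 16-2-1; new → 16-2-1-1. Scheduled 11%. Quintara agreement on 16-2-1: wholly obtained → 4% available; preferential 4%. → 4%.
Sum: 12% + 23% + 4% = 39%.

39%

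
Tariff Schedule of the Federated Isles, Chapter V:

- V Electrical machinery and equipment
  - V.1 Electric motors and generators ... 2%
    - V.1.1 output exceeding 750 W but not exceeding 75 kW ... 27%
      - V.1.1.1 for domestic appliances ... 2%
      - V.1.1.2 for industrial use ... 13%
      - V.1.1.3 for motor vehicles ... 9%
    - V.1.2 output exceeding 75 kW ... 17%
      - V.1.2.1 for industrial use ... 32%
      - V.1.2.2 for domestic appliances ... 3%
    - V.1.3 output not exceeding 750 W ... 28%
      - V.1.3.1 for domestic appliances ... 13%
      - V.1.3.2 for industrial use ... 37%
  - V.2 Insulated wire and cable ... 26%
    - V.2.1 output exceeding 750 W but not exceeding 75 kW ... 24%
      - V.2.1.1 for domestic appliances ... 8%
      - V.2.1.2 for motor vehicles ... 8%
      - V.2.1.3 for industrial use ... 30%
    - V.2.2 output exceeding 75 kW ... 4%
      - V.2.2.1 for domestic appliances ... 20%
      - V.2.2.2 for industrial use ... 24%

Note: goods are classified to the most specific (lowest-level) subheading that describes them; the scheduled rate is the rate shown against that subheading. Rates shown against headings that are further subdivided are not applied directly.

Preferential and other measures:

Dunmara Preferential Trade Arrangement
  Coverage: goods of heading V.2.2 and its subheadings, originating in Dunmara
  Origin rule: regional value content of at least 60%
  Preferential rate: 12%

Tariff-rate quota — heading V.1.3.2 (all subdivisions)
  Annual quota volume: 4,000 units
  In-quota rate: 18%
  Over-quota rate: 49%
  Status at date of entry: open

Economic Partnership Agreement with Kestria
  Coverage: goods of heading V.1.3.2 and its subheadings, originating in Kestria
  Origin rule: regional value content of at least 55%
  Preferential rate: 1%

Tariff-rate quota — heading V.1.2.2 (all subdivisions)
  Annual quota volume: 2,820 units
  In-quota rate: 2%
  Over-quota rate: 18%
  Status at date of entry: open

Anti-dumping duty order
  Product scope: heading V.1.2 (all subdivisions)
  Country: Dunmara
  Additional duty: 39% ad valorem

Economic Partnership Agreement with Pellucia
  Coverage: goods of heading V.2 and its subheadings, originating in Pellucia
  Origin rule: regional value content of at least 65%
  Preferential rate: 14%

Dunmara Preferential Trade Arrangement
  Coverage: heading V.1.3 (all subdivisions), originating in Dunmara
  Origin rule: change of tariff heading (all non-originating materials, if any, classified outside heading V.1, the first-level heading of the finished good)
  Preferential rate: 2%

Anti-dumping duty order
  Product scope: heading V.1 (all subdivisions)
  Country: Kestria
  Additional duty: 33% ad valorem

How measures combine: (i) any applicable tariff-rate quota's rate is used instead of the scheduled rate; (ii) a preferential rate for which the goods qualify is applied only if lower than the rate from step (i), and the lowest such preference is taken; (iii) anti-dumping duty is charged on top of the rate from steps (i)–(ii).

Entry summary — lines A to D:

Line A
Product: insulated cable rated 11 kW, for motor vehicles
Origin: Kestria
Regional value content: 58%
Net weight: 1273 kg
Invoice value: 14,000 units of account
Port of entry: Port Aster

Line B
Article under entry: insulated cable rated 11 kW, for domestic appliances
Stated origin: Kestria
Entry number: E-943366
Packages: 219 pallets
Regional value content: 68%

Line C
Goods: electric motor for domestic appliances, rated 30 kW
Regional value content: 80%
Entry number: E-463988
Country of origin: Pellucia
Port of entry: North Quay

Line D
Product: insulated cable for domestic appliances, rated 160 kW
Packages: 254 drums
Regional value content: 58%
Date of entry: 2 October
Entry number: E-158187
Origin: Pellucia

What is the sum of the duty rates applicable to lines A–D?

Line A: insulated cable → V.2; rated 11 kW → V.2.1; for motor vehicles → V.2.1.2. Scheduled 8%. Kestria agreement on V.1.3.2: V.2.1.2 not covered. → 8%.
Line B: insulated cable → V.2; rated 11 kW → V.2.1; for domestic appliances → V.2.1.1. Scheduled 8%. Kestria agreement on V.1.3.2: V.2.1.1 not covered. → 8%.
Line C: electric motor → V.1; rated 30 kW → V.1.1; for domestic appliances → V.1.1.1. Scheduled 2%. Pellucia agreement on V.2: V.1.1.1 not covered. → 2%.
Line D: insulated cable → V.2; rated 160 kW → V.2.2; for domestic appliances → V.2.2.1. Scheduled 20%. Pellucia agreement on V.2: RVC < 65%. → 20%.
Sum: 8% + 8% + 2% + 20% = 38%.

38%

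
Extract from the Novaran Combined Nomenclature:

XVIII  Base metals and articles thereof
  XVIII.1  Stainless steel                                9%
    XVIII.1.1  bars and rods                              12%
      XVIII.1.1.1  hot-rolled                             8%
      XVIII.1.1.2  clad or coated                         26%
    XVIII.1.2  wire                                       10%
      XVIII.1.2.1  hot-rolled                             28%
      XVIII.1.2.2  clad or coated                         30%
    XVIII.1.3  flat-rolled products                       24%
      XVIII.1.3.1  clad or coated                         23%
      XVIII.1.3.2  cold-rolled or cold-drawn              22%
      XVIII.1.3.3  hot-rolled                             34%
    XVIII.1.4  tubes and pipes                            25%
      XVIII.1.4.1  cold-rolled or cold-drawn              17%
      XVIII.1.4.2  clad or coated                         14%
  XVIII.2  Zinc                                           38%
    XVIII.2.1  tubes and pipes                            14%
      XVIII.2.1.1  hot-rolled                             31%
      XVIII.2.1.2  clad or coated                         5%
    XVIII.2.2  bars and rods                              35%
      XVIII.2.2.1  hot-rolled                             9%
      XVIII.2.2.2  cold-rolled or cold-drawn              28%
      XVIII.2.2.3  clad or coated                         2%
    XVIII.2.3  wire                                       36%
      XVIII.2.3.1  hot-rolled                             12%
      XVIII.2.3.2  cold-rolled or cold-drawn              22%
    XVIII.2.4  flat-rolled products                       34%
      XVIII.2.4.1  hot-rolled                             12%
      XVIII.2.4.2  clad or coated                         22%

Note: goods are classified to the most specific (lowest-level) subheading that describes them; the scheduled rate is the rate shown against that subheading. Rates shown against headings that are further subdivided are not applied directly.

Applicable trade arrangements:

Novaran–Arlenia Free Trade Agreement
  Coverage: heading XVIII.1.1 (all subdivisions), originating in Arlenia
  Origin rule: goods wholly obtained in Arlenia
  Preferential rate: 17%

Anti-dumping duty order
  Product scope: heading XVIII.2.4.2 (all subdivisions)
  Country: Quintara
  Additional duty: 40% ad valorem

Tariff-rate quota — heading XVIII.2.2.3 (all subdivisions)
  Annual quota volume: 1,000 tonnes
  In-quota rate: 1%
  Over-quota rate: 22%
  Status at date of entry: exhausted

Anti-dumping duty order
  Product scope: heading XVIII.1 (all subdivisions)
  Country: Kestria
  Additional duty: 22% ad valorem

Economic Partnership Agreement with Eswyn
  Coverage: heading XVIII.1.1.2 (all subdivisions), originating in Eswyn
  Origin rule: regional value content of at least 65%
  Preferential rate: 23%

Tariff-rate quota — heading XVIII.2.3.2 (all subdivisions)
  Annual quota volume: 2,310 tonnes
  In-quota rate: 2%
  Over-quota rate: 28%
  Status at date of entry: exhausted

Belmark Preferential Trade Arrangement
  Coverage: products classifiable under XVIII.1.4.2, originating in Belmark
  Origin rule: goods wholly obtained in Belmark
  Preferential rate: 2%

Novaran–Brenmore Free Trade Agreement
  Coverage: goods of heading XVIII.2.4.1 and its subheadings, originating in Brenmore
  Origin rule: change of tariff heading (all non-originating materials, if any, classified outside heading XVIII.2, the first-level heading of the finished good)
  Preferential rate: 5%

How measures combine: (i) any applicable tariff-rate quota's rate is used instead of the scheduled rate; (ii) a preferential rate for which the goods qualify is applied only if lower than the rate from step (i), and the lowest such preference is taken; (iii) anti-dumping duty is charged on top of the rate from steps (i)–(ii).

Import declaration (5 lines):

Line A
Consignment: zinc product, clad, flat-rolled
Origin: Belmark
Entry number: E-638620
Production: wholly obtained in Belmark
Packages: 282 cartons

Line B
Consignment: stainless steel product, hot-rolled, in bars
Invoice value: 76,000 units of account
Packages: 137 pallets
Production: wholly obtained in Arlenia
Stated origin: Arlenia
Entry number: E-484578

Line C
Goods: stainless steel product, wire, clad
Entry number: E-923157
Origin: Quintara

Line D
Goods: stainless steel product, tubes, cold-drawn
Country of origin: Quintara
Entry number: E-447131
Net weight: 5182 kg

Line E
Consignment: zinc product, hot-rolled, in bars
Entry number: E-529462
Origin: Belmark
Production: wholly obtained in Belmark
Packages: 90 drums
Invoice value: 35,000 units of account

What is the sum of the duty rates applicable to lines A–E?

86%

Line A: zinc → XVIII.2; flat-rolled → XVIII.2.4; clad → XVIII.2.4.2. Scheduled 22%. Belmark agreement on XVIII.1.4.2: XVIII.2.4.2 not covered. → 22%.
Line B: stainless steel → XVIII.1; in bars → XVIII.1.1; hot-rolled → XVIII.1.1.1. Scheduled 8%. Arlenia agreement on XVIII.1.1: wholly obtained → 17% available; preference 17% not lower than 8% → no reduction. → 8%.
Line C: stainless steel → XVIII.1; wire → XVIII.1.2; clad → XVIII.1.2.2. Scheduled 30%. No special measure applies. → 30%.
Line D: stainless steel → XVIII.1; tubes → XVIII.1.4; cold-drawn → XVIII.1.4.1. Scheduled 17%. No special measure applies. → 17%.
Line E: zinc → XVIII.2; in bars → XVIII.2.2; hot-rolled → XVIII.2.2.1. Scheduled 9%. Belmark agreement on XVIII.1.4.2: XVIII.2.2.1 not covered. → 9%.
Sum: 22% + 8% + 30% + 17% + 9% = 86%.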